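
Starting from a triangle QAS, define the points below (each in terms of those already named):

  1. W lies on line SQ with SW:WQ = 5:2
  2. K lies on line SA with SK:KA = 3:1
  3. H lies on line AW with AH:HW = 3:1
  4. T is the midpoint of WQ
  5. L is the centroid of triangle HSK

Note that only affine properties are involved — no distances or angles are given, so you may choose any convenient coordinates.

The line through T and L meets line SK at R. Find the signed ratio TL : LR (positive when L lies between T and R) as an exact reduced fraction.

Set Q = (0, 0), A = (1, 0), S = (0, 1); any affine frame gives the same invariant.
1. W lies on line SQ with SW:WQ = 5:2 ⇒ W = (0, 2/7)
2. K lies on line SA with SK:KA = 3:1 ⇒ K = (3/4, 1/4)
3. H lies on line AW with AH:HW = 3:1 ⇒ H = (1/4, 3/14)
4. T is the midpoint of WQ ⇒ T = (0, 1/7)
5. L is the centroid of triangle HSK ⇒ L = (1/3, 41/84)
line TL meets SK at R = (8/19, 11/19)
L = T + t·(R−T) with t = 19/24, so TL:LR = 19/24:5/24

TL:LR = 19/5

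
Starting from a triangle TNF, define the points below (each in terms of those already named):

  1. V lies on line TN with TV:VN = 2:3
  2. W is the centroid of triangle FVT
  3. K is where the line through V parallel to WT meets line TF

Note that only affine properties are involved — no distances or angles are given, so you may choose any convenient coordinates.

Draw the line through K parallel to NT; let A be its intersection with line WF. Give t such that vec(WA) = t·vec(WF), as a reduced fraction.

t = -2

Assign T = (0, 0), N = (1, 0), F = (0, 1) — the answer is frame-independent, so this choice is without loss of generality.
1. V lies on line TN with TV:VN = 2:3 ⇒ V = (2/5, 0)
2. W is the centroid of triangle FVT ⇒ W = (2/15, 1/3)
3. K is where the line through V parallel to WT meets line TF ⇒ K = (0, -1)
through K parallel to NT: direction (-1, 0); meets WF at A = (2/5, -1)
A = W + t·(F−W) with t = -2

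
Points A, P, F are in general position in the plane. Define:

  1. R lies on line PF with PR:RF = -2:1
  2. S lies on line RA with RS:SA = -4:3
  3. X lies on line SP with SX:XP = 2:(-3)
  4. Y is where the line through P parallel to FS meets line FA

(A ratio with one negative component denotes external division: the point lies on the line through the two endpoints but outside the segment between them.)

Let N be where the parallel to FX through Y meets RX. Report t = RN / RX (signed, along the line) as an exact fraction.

Choose coordinates A = (0, 0), P = (1, 0), F = (0, 1).
1. R lies on line PF with PR:RF = -2:1 ⇒ R = (-1, 2)
2. S lies on line RA with RS:SA = -4:3 ⇒ S = (3, -6)
3. X lies on line SP with SX:XP = 2:(-3) ⇒ X = (7, -18)
4. Y is where the line through P parallel to FS meets line FA ⇒ Y = (0, 7/3)
through Y parallel to FX: direction (7, -19); meets RX at N = (119/9, -302/9)
N = R + t·(X−R) with t = 16/9

t = 16/9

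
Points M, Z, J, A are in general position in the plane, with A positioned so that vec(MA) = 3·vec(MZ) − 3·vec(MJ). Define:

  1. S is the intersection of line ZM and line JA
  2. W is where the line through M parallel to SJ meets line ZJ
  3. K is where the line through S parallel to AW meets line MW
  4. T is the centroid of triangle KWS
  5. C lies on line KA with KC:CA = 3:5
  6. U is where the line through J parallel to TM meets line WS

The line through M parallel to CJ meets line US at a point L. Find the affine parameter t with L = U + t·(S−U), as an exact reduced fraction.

t = 136

Set M = (0, 0), Z = (1, 0), J = (0, 1), A = (3, -3); any affine frame gives the same invariant.
1. S is the intersection of line ZM and line JA ⇒ S = (3/4, 0)
2. W is where the line through M parallel to SJ meets line ZJ ⇒ W = (-3, 4)
3. K is where the line through S parallel to AW meets line MW ⇒ K = (-21/4, 7)
4. T is the centroid of triangle KWS ⇒ T = (-5/2, 11/3)
5. C lies on line KA with KC:CA = 3:5 ⇒ C = (-69/32, 13/4)
6. U is where the line through J parallel to TM meets line WS ⇒ U = (1/2, 4/15)
through M parallel to CJ: direction (69/32, -9/4); meets US at L = (69/2, -36)
L = U + t·(S−U) with t = 136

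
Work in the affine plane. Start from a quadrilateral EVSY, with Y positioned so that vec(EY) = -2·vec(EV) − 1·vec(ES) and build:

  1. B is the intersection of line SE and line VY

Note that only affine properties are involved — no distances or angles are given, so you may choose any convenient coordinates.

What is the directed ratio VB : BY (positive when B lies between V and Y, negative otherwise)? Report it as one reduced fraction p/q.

Set E = (0, 0), V = (1, 0), S = (0, 1), Y = (-2, -1); any affine frame gives the same invariant.
1. B is the intersection of line SE and line VY ⇒ B = (0, -1/3)
B = V + t·(Y−V) with t = 1/3, so VB:BY = t:(1−t) = 1/3:2/3

VB:BY = 1/2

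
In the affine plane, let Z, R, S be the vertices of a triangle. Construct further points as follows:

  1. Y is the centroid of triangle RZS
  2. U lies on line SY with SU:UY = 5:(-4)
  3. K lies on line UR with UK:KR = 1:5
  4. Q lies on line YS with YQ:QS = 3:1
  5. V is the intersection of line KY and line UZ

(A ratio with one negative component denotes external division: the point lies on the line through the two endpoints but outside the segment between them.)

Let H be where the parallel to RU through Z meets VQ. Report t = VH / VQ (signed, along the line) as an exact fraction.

t = 196/145

Assign Z = (0, 0), R = (1, 0), S = (0, 1) — the answer is frame-independent, so this choice is without loss of generality.
1. Y is the centroid of triangle RZS ⇒ Y = (1/3, 1/3)
2. U lies on line SY with SU:UY = 5:(-4) ⇒ U = (5/3, -7/3)
3. K lies on line UR with UK:KR = 1:5 ⇒ K = (14/9, -35/18)
4. Q lies on line YS with YQ:QS = 3:1 ⇒ Q = (1/12, 5/6)
5. V is the intersection of line KY and line UZ ⇒ V = (35/17, -49/17)
through Z parallel to RU: direction (2/3, -7/3); meets VQ at H = (-266/435, 931/435)
H = V + t·(Q−V) with t = 196/145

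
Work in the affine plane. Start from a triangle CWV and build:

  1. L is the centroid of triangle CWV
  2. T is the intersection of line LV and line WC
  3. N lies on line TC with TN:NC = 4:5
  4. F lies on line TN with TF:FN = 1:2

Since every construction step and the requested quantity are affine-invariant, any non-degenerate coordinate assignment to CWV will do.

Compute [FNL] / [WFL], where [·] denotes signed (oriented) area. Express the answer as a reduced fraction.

[FNL]:[WFL] = 8/31

Work in coordinates with C = (0, 0), W = (1, 0), V = (0, 1).
1. L is the centroid of triangle CWV ⇒ L = (1/3, 1/3)
2. T is the intersection of line LV and line WC ⇒ T = (1/2, 0)
3. N lies on line TC with TN:NC = 4:5 ⇒ N = (5/18, 0)
4. F lies on line TN with TF:FN = 1:2 ⇒ F = (23/54, 0)
2·[FNL] = -4/81, 2·[WFL] = -31/162
[FNL]:[WFL] = -4/81:-31/162 = 8/31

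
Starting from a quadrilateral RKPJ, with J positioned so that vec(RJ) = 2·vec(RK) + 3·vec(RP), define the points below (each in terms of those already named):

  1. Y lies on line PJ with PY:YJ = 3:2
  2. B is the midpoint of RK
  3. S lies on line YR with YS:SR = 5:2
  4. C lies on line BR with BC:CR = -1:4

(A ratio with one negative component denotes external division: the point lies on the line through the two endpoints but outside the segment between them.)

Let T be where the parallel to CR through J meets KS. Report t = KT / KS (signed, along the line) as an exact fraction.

t = 105/22

Choose coordinates R = (0, 0), K = (1, 0), P = (0, 1), J = (2, 3).
1. Y lies on line PJ with PY:YJ = 3:2 ⇒ Y = (6/5, 11/5)
2. B is the midpoint of RK ⇒ B = (1/2, 0)
3. S lies on line YR with YS:SR = 5:2 ⇒ S = (12/35, 22/35)
4. C lies on line BR with BC:CR = -1:4 ⇒ C = (2/3, 0)
through J parallel to CR: direction (-2/3, 0); meets KS at T = (-47/22, 3)
T = K + t·(S−K) with t = 105/22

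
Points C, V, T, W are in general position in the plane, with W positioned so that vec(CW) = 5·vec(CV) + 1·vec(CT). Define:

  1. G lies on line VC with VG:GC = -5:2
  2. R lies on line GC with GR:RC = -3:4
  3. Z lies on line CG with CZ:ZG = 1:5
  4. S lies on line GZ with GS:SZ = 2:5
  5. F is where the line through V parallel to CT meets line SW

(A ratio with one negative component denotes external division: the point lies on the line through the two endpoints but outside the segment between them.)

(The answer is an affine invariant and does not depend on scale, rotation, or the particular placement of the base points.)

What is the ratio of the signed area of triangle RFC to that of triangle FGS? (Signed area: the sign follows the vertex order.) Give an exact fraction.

Assign C = (0, 0), V = (1, 0), T = (0, 1), W = (5, 1) — the answer is frame-independent, so this choice is without loss of generality.
1. G lies on line VC with VG:GC = -5:2 ⇒ G = (-2/3, 0)
2. R lies on line GC with GR:RC = -3:4 ⇒ R = (-8/3, 0)
3. Z lies on line CG with CZ:ZG = 1:5 ⇒ Z = (-1/9, 0)
4. S lies on line GZ with GS:SZ = 2:5 ⇒ S = (-32/63, 0)
5. F is where the line through V parallel to CT meets line SW ⇒ F = (1, 95/347)
2·[RFC] = -760/1041, 2·[FGS] = 950/21861
[RFC]:[FGS] = -760/1041:950/21861 = -84/5

[RFC]:[FGS] = -84/5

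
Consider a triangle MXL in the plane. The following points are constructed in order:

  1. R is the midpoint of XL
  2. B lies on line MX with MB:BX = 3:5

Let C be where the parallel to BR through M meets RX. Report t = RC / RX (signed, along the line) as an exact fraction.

Set M = (0, 0), X = (1, 0), L = (0, 1); any affine frame gives the same invariant.
1. R is the midpoint of XL ⇒ R = (1/2, 1/2)
2. B lies on line MX with MB:BX = 3:5 ⇒ B = (3/8, 0)
through M parallel to BR: direction (1/8, 1/2); meets RX at C = (1/5, 4/5)
C = R + t·(X−R) with t = -3/5

t = -3/5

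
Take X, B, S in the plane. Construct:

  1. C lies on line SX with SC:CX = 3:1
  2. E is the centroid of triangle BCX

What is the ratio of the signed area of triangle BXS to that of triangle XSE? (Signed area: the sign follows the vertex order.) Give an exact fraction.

Choose coordinates X = (0, 0), B = (1, 0), S = (0, 1).
1. C lies on line SX with SC:CX = 3:1 ⇒ C = (0, 1/4)
2. E is the centroid of triangle BCX ⇒ E = (1/3, 1/12)
2·[BXS] = -1, 2·[XSE] = -1/3
[BXS]:[XSE] = -1:-1/3 = 3

[BXS]:[XSE] = 3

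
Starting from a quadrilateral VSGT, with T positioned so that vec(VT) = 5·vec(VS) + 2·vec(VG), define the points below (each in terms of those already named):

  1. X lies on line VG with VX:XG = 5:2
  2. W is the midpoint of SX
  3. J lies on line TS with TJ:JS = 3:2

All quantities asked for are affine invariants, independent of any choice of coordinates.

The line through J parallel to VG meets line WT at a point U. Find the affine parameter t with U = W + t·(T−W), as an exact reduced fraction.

t = 7/15

Set V = (0, 0), S = (1, 0), G = (0, 1), T = (5, 2); any affine frame gives the same invariant.
1. X lies on line VG with VX:XG = 5:2 ⇒ X = (0, 5/7)
2. W is the midpoint of SX ⇒ W = (1/2, 5/14)
3. J lies on line TS with TJ:JS = 3:2 ⇒ J = (13/5, 4/5)
through J parallel to VG: direction (0, 1); meets WT at U = (13/5, 118/105)
U = W + t·(T−W) with t = 7/15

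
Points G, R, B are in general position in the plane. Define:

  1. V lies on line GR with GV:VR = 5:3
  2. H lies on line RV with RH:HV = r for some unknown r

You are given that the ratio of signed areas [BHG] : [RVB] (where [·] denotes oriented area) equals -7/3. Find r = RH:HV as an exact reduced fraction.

Work in coordinates with G = (0, 0), R = (1, 0), B = (0, 1).
1. V lies on line GR with GV:VR = 5:3 ⇒ V = (5/8, 0)
2. With RH:HV = r, write λ = r/(r+1) so H = R + λ·(V−R); H is affine-linear in λ
Every point depending on H is an affine combination of H and λ-independent points, so each such coordinate is linear in λ; the λ² term in each signed area is a multiple of (V−R)×(V−R) = 0, so 2·[BHG] and 2·[RVB] are each linear in λ. Evaluating at λ=0 and λ=1:
  2·[BHG] = 3/8·λ − 1,   2·[RVB] = -3/8
So [BHG]:[RVB] = (3/8·λ − 1) / (-3/8). Setting this equal to -7/3:
  3/8·λ − 1 = -7/3·(-3/8)  ⇒  λ = 5
Then r = λ/(1−λ) = (5)/(-4) = -5/4. Check: with r = -5/4, H = (-7/8, 0) and [BHG]:[RVB] = -7/3 as required.

r = -5/4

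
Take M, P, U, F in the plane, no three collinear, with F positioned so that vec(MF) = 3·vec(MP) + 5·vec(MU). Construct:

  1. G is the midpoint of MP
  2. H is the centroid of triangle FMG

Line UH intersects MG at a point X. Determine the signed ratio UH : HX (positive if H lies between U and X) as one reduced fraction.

Assign M = (0, 0), P = (1, 0), U = (0, 1), F = (3, 5) — the answer is frame-independent, so this choice is without loss of generality.
1. G is the midpoint of MP ⇒ G = (1/2, 0)
2. H is the centroid of triangle FMG ⇒ H = (7/6, 5/3)
line UH meets MG at X = (-7/4, 0)
H = U + t·(X−U) with t = -2/3, so UH:HX = -2/3:5/3

UH:HX = -2/5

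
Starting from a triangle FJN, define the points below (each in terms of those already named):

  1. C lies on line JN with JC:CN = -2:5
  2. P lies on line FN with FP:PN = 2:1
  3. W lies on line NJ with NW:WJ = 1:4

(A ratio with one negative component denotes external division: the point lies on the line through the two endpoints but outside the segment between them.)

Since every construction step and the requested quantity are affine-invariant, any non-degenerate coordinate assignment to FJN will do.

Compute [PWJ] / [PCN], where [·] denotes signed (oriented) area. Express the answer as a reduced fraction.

Assign F = (0, 0), J = (1, 0), N = (0, 1) — the answer is frame-independent, so this choice is without loss of generality.
1. C lies on line JN with JC:CN = -2:5 ⇒ C = (5/3, -2/3)
2. P lies on line FN with FP:PN = 2:1 ⇒ P = (0, 2/3)
3. W lies on line NJ with NW:WJ = 1:4 ⇒ W = (1/5, 4/5)
2·[PWJ] = -4/15, 2·[PCN] = 5/9
[PWJ]:[PCN] = -4/15:5/9 = -12/25

[PWJ]:[PCN] = -12/25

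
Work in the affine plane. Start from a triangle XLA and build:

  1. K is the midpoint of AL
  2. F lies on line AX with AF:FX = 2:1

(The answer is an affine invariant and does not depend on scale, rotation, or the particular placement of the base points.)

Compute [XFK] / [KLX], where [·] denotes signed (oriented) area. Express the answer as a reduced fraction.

Set X = (0, 0), L = (1, 0), A = (0, 1); any affine frame gives the same invariant.
1. K is the midpoint of AL ⇒ K = (1/2, 1/2)
2. F lies on line AX with AF:FX = 2:1 ⇒ F = (0, 1/3)
2·[XFK] = -1/6, 2·[KLX] = -1/2
[XFK]:[KLX] = -1/6:-1/2 = 1/3

[XFK]:[KLX] = 1/3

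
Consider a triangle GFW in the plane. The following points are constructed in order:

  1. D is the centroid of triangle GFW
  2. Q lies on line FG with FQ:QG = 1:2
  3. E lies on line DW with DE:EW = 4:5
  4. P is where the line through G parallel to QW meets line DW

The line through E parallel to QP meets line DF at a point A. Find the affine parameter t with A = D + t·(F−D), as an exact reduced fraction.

Set G = (0, 0), F = (1, 0), W = (0, 1); any affine frame gives the same invariant.
1. D is the centroid of triangle GFW ⇒ D = (1/3, 1/3)
2. Q lies on line FG with FQ:QG = 1:2 ⇒ Q = (2/3, 0)
3. E lies on line DW with DE:EW = 4:5 ⇒ E = (5/27, 17/27)
4. P is where the line through G parallel to QW meets line DW ⇒ P = (2, -3)
through E parallel to QP: direction (4/3, -3); meets DF at A = (59/189, 65/189)
A = D + t·(F−D) with t = -2/63

t = -2/63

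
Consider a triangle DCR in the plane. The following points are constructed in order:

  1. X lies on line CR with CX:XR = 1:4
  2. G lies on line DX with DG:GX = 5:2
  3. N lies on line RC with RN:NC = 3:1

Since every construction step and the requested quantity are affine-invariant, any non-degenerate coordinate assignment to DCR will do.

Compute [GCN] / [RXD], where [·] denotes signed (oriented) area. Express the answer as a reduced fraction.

Assign D = (0, 0), C = (1, 0), R = (0, 1) — the answer is frame-independent, so this choice is without loss of generality.
1. X lies on line CR with CX:XR = 1:4 ⇒ X = (4/5, 1/5)
2. G lies on line DX with DG:GX = 5:2 ⇒ G = (4/7, 1/7)
3. N lies on line RC with RN:NC = 3:1 ⇒ N = (3/4, 1/4)
2·[GCN] = 1/14, 2·[RXD] = -4/5
[GCN]:[RXD] = 1/14:-4/5 = -5/56

[GCN]:[RXD] = -5/56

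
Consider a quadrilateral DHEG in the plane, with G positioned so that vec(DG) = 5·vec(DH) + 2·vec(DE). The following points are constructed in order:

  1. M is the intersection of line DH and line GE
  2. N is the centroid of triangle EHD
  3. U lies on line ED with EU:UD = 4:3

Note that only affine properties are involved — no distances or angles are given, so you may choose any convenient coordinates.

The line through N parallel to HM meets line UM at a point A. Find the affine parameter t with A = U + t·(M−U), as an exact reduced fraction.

Choose coordinates D = (0, 0), H = (1, 0), E = (0, 1), G = (5, 2).
1. M is the intersection of line DH and line GE ⇒ M = (-5, 0)
2. N is the centroid of triangle EHD ⇒ N = (1/3, 1/3)
3. U lies on line ED with EU:UD = 4:3 ⇒ U = (0, 3/7)
through N parallel to HM: direction (-6, 0); meets UM at A = (-10/9, 1/3)
A = U + t·(M−U) with t = 2/9

t = 2/9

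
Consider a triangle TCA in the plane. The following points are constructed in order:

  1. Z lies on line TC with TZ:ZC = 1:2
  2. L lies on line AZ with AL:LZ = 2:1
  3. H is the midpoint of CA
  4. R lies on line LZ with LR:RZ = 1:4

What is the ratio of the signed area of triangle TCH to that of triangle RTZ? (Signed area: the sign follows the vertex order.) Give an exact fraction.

Work in coordinates with T = (0, 0), C = (1, 0), A = (0, 1).
1. Z lies on line TC with TZ:ZC = 1:2 ⇒ Z = (1/3, 0)
2. L lies on line AZ with AL:LZ = 2:1 ⇒ L = (2/9, 1/3)
3. H is the midpoint of CA ⇒ H = (1/2, 1/2)
4. R lies on line LZ with LR:RZ = 1:4 ⇒ R = (11/45, 4/15)
2·[TCH] = 1/2, 2·[RTZ] = 4/45
[TCH]:[RTZ] = 1/2:4/45 = 45/8

[TCH]:[RTZ] = 45/8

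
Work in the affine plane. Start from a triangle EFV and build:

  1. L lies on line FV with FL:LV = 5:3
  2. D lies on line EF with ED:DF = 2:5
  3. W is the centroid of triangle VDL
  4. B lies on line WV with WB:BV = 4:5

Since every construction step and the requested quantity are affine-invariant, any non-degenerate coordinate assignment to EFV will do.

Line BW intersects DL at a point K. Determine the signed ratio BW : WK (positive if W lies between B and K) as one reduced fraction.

BW:WK = 8/9

Assign E = (0, 0), F = (1, 0), V = (0, 1) — the answer is frame-independent, so this choice is without loss of generality.
1. L lies on line FV with FL:LV = 5:3 ⇒ L = (3/8, 5/8)
2. D lies on line EF with ED:DF = 2:5 ⇒ D = (2/7, 0)
3. W is the centroid of triangle VDL ⇒ W = (37/168, 13/24)
4. B lies on line WV with WB:BV = 4:5 ⇒ B = (185/1512, 161/216)
line BW meets DL at K = (37/112, 5/16)
W = B + t·(K−B) with t = 8/17, so BW:WK = 8/17:9/17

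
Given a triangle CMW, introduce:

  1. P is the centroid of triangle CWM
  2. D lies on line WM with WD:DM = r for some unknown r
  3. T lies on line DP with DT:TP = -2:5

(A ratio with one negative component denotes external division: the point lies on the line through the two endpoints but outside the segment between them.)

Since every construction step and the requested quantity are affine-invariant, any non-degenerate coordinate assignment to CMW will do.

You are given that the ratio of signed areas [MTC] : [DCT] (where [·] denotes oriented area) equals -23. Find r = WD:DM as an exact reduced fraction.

r = 3/4

Choose coordinates C = (0, 0), M = (1, 0), W = (0, 1).
1. P is the centroid of triangle CWM ⇒ P = (1/3, 1/3)
2. With WD:DM = r, write λ = r/(r+1) so D = W + λ·(M−W); D is affine-linear in λ
3. T lies on line DP with DT:TP = -2:5 ⇒ T is an affine combination of earlier points and hence also affine-linear in λ
Every point depending on D is an affine combination of D and λ-independent points, so each such coordinate is linear in λ; the λ² term in each signed area is a multiple of (M−W)×(M−W) = 0, so 2·[MTC] and 2·[DCT] are each linear in λ. Evaluating at λ=0 and λ=1:
  2·[MTC] = -5/3·λ + 13/9,   2·[DCT] = 4/9·λ − 2/9
So [MTC]:[DCT] = (-5/3·λ + 13/9) / (4/9·λ − 2/9). Setting this equal to -23:
  -5/3·λ + 13/9 = -23·(4/9·λ − 2/9)  ⇒  λ = 3/7
Then r = λ/(1−λ) = (3/7)/(4/7) = 3/4. Check: with r = 3/4, D = (3/7, 4/7) and [MTC]:[DCT] = -23 as required.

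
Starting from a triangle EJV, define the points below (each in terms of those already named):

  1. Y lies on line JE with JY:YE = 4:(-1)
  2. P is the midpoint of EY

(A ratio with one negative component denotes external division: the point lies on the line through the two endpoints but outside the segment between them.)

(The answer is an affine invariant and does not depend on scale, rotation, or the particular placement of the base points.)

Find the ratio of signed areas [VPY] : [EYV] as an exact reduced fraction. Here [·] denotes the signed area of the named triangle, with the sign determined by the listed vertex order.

Assign E = (0, 0), J = (1, 0), V = (0, 1) — the answer is frame-independent, so this choice is without loss of generality.
1. Y lies on line JE with JY:YE = 4:(-1) ⇒ Y = (-1/3, 0)
2. P is the midpoint of EY ⇒ P = (-1/6, 0)
2·[VPY] = -1/6, 2·[EYV] = -1/3
[VPY]:[EYV] = -1/6:-1/3 = 1/2

[VPY]:[EYV] = 1/2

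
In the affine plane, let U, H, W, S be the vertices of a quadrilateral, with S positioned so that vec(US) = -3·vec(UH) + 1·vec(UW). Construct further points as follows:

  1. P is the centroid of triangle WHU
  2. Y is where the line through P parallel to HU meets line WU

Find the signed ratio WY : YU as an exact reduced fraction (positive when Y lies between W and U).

Set U = (0, 0), H = (1, 0), W = (0, 1), S = (-3, 1); any affine frame gives the same invariant.
1. P is the centroid of triangle WHU ⇒ P = (1/3, 1/3)
2. Y is where the line through P parallel to HU meets line WU ⇒ Y = (0, 1/3)
Y = W + t·(U−W) with t = 2/3, so WY:YU = t:(1−t) = 2/3:1/3

WY:YU = 2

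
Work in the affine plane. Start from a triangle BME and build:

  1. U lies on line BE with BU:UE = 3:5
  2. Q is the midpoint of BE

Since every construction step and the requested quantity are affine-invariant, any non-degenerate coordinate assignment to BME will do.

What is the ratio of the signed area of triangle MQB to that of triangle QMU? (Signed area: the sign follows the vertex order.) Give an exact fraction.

Assign B = (0, 0), M = (1, 0), E = (0, 1) — the answer is frame-independent, so this choice is without loss of generality.
1. U lies on line BE with BU:UE = 3:5 ⇒ U = (0, 3/8)
2. Q is the midpoint of BE ⇒ Q = (0, 1/2)
2·[MQB] = 1/2, 2·[QMU] = -1/8
[MQB]:[QMU] = 1/2:-1/8 = -4

[MQB]:[QMU] = -4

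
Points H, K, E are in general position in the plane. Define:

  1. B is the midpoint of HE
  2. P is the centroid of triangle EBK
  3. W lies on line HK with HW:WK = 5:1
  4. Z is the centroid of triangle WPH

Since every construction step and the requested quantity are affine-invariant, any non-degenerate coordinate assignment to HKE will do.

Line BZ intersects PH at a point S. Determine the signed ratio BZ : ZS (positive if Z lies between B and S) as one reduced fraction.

Set H = (0, 0), K = (1, 0), E = (0, 1); any affine frame gives the same invariant.
1. B is the midpoint of HE ⇒ B = (0, 1/2)
2. P is the centroid of triangle EBK ⇒ P = (1/3, 1/2)
3. W lies on line HK with HW:WK = 5:1 ⇒ W = (5/6, 0)
4. Z is the centroid of triangle WPH ⇒ Z = (7/18, 1/6)
line BZ meets PH at S = (7/33, 7/22)
Z = B + t·(S−B) with t = 11/6, so BZ:ZS = 11/6:-5/6

BZ:ZS = -11/5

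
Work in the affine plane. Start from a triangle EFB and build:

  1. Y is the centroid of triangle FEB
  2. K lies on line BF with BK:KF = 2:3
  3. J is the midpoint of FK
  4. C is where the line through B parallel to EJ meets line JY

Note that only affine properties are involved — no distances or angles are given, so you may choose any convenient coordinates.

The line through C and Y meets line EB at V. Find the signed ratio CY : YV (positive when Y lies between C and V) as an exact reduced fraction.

CY:YV = -187/40

Choose coordinates E = (0, 0), F = (1, 0), B = (0, 1).
1. Y is the centroid of triangle FEB ⇒ Y = (1/3, 1/3)
2. K lies on line BF with BK:KF = 2:3 ⇒ K = (2/5, 3/5)
3. J is the midpoint of FK ⇒ J = (7/10, 3/10)
4. C is where the line through B parallel to EJ meets line JY ⇒ C = (-49/40, 19/40)
line CY meets EB at V = (0, 4/11)
Y = C + t·(V−C) with t = 187/147, so CY:YV = 187/147:-40/147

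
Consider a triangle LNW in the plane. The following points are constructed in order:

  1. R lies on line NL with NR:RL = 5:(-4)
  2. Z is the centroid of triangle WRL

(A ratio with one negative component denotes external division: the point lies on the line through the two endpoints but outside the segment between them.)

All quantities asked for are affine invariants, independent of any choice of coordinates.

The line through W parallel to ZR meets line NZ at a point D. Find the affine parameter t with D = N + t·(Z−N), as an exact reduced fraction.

Set L = (0, 0), N = (1, 0), W = (0, 1); any affine frame gives the same invariant.
1. R lies on line NL with NR:RL = 5:(-4) ⇒ R = (-4, 0)
2. Z is the centroid of triangle WRL ⇒ Z = (-4/3, 1/3)
through W parallel to ZR: direction (-8/3, -1/3); meets NZ at D = (-16/5, 3/5)
D = N + t·(Z−N) with t = 9/5

t = 9/5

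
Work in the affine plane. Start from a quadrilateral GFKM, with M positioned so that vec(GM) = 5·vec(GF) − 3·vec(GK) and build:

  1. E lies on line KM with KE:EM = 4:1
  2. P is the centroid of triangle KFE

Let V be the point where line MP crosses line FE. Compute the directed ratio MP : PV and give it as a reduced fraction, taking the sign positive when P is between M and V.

Set G = (0, 0), F = (1, 0), K = (0, 1), M = (5, -3); any affine frame gives the same invariant.
1. E lies on line KM with KE:EM = 4:1 ⇒ E = (4, -11/5)
2. P is the centroid of triangle KFE ⇒ P = (5/3, -2/5)
line MP meets FE at V = (25/7, -66/35)
P = M + t·(V−M) with t = 7/3, so MP:PV = 7/3:-4/3

MP:PV = -7/4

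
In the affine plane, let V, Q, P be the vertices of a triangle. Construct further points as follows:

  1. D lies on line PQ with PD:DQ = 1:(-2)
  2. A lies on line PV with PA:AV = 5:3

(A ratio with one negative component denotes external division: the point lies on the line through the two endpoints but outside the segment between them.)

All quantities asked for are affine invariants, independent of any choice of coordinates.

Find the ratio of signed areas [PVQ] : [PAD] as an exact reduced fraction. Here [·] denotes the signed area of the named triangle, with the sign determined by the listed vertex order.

Set V = (0, 0), Q = (1, 0), P = (0, 1); any affine frame gives the same invariant.
1. D lies on line PQ with PD:DQ = 1:(-2) ⇒ D = (-1, 2)
2. A lies on line PV with PA:AV = 5:3 ⇒ A = (0, 3/8)
2·[PVQ] = 1, 2·[PAD] = -5/8
[PVQ]:[PAD] = 1:-5/8 = -8/5

[PVQ]:[PAD] = -8/5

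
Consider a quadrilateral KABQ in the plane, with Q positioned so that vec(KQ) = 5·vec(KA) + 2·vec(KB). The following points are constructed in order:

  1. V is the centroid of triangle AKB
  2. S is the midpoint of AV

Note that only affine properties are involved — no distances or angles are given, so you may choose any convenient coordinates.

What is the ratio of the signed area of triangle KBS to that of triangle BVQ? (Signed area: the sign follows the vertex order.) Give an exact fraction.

[KBS]:[BVQ] = -2/11

Assign K = (0, 0), A = (1, 0), B = (0, 1), Q = (5, 2) — the answer is frame-independent, so this choice is without loss of generality.
1. V is the centroid of triangle AKB ⇒ V = (1/3, 1/3)
2. S is the midpoint of AV ⇒ S = (2/3, 1/6)
2·[KBS] = -2/3, 2·[BVQ] = 11/3
[KBS]:[BVQ] = -2/3:11/3 = -2/11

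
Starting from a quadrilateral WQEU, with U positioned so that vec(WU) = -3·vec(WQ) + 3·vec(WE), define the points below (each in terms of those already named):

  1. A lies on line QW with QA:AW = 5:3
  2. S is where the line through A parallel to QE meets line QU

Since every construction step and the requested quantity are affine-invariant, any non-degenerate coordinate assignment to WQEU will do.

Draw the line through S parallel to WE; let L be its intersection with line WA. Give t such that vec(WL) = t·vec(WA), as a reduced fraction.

t = -4

Choose coordinates W = (0, 0), Q = (1, 0), E = (0, 1), U = (-3, 3).
1. A lies on line QW with QA:AW = 5:3 ⇒ A = (3/8, 0)
2. S is where the line through A parallel to QE meets line QU ⇒ S = (-3/2, 15/8)
through S parallel to WE: direction (0, 1); meets WA at L = (-3/2, 0)
L = W + t·(A−W) with t = -4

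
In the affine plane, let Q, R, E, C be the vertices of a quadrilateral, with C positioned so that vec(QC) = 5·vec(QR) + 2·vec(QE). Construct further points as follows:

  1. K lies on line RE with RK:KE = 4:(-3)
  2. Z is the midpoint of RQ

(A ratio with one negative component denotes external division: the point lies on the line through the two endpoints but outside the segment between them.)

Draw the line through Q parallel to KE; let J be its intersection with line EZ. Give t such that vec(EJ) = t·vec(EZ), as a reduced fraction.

t = 2

Work in coordinates with Q = (0, 0), R = (1, 0), E = (0, 1), C = (5, 2).
1. K lies on line RE with RK:KE = 4:(-3) ⇒ K = (-3, 4)
2. Z is the midpoint of RQ ⇒ Z = (1/2, 0)
through Q parallel to KE: direction (3, -3); meets EZ at J = (1, -1)
J = E + t·(Z−E) with t = 2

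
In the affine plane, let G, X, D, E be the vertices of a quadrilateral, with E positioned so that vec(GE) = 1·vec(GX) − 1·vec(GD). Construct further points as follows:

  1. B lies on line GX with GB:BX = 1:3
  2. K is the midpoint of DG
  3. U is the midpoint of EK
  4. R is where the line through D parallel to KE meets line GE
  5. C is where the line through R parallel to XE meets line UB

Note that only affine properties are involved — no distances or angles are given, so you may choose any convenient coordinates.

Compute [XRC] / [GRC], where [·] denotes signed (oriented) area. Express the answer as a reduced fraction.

[XRC]:[GRC] = 1/2

Assign G = (0, 0), X = (1, 0), D = (0, 1), E = (1, -1) — the answer is frame-independent, so this choice is without loss of generality.
1. B lies on line GX with GB:BX = 1:3 ⇒ B = (1/4, 0)
2. K is the midpoint of DG ⇒ K = (0, 1/2)
3. U is the midpoint of EK ⇒ U = (1/2, -1/4)
4. R is where the line through D parallel to KE meets line GE ⇒ R = (2, -2)
5. C is where the line through R parallel to XE meets line UB ⇒ C = (2, -7/4)
2·[XRC] = 1/4, 2·[GRC] = 1/2
[XRC]:[GRC] = 1/4:1/2 = 1/2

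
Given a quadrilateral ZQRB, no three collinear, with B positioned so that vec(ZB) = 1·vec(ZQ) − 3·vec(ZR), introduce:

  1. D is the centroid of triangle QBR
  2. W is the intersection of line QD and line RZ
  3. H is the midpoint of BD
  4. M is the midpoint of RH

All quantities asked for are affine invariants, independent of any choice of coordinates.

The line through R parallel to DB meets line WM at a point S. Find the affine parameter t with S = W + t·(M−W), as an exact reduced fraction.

Set Z = (0, 0), Q = (1, 0), R = (0, 1), B = (1, -3); any affine frame gives the same invariant.
1. D is the centroid of triangle QBR ⇒ D = (2/3, -2/3)
2. W is the intersection of line QD and line RZ ⇒ W = (0, -2)
3. H is the midpoint of BD ⇒ H = (5/6, -11/6)
4. M is the midpoint of RH ⇒ M = (5/12, -5/12)
through R parallel to DB: direction (1/3, -7/3); meets WM at S = (5/18, -17/18)
S = W + t·(M−W) with t = 2/3

t = 2/3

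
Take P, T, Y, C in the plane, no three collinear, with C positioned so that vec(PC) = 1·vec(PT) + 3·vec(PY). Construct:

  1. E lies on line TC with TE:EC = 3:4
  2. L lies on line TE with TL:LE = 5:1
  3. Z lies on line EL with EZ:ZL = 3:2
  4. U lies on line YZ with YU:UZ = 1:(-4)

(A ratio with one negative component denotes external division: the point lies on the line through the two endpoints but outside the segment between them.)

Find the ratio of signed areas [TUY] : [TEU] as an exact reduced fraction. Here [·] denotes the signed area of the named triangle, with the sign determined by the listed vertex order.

[TUY]:[TEU] = -9/40

Assign P = (0, 0), T = (1, 0), Y = (0, 1), C = (1, 3) — the answer is frame-independent, so this choice is without loss of generality.
1. E lies on line TC with TE:EC = 3:4 ⇒ E = (1, 9/7)
2. L lies on line TE with TL:LE = 5:1 ⇒ L = (1, 15/14)
3. Z lies on line EL with EZ:ZL = 3:2 ⇒ Z = (1, 81/70)
4. U lies on line YZ with YU:UZ = 1:(-4) ⇒ U = (-1/3, 199/210)
2·[TUY] = -27/70, 2·[TEU] = 12/7
[TUY]:[TEU] = -27/70:12/7 = -9/40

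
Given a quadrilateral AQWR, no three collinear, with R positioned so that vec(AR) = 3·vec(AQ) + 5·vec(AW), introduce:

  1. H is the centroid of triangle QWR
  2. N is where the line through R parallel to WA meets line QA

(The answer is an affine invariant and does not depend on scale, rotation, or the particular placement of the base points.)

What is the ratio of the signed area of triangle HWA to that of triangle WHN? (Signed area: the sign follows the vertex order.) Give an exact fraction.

[HWA]:[WHN] = -4/13

Set A = (0, 0), Q = (1, 0), W = (0, 1), R = (3, 5); any affine frame gives the same invariant.
1. H is the centroid of triangle QWR ⇒ H = (4/3, 2)
2. N is where the line through R parallel to WA meets line QA ⇒ N = (3, 0)
2·[HWA] = 4/3, 2·[WHN] = -13/3
[HWA]:[WHN] = 4/3:-13/3 = -4/13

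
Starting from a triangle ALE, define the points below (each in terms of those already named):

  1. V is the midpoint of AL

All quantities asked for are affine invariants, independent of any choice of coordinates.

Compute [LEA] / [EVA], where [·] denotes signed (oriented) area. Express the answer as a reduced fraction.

Assign A = (0, 0), L = (1, 0), E = (0, 1) — the answer is frame-independent, so this choice is without loss of generality.
1. V is the midpoint of AL ⇒ V = (1/2, 0)
2·[LEA] = 1, 2·[EVA] = -1/2
[LEA]:[EVA] = 1:-1/2 = -2

[LEA]:[EVA] = -2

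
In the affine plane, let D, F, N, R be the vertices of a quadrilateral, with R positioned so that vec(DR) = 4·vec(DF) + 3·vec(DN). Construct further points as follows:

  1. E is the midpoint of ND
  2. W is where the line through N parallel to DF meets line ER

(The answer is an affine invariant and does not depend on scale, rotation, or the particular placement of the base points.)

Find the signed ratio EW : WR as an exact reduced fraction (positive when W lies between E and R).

EW:WR = 1/4

Choose coordinates D = (0, 0), F = (1, 0), N = (0, 1), R = (4, 3).
1. E is the midpoint of ND ⇒ E = (0, 1/2)
2. W is where the line through N parallel to DF meets line ER ⇒ W = (4/5, 1)
W = E + t·(R−E) with t = 1/5, so EW:WR = t:(1−t) = 1/5:4/5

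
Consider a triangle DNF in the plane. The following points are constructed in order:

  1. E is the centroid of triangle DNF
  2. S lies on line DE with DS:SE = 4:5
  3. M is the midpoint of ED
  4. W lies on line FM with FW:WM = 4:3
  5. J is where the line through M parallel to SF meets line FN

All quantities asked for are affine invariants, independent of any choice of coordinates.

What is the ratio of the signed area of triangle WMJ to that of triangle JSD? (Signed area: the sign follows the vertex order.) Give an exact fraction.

[WMJ]:[JSD] = -3/56

Work in coordinates with D = (0, 0), N = (1, 0), F = (0, 1).
1. E is the centroid of triangle DNF ⇒ E = (1/3, 1/3)
2. S lies on line DE with DS:SE = 4:5 ⇒ S = (4/27, 4/27)
3. M is the midpoint of ED ⇒ M = (1/6, 1/6)
4. W lies on line FM with FW:WM = 4:3 ⇒ W = (2/21, 11/21)
5. J is where the line through M parallel to SF meets line FN ⇒ J = (1/38, 37/38)
2·[WMJ] = 1/133, 2·[JSD] = -8/57
[WMJ]:[JSD] = 1/133:-8/57 = -3/56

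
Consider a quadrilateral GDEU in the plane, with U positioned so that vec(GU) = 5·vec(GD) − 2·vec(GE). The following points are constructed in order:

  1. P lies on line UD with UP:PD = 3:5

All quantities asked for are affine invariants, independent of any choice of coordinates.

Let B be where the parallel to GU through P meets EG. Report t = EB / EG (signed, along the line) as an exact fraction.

t = 17/20

Set G = (0, 0), D = (1, 0), E = (0, 1), U = (5, -2); any affine frame gives the same invariant.
1. P lies on line UD with UP:PD = 3:5 ⇒ P = (7/2, -5/4)
through P parallel to GU: direction (5, -2); meets EG at B = (0, 3/20)
B = E + t·(G−E) with t = 17/20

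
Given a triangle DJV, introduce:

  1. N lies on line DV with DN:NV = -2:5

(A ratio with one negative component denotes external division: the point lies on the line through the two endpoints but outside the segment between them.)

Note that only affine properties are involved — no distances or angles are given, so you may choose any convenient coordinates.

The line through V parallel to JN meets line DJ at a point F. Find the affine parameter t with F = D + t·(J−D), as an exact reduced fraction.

Assign D = (0, 0), J = (1, 0), V = (0, 1) — the answer is frame-independent, so this choice is without loss of generality.
1. N lies on line DV with DN:NV = -2:5 ⇒ N = (0, -2/3)
through V parallel to JN: direction (-1, -2/3); meets DJ at F = (-3/2, 0)
F = D + t·(J−D) with t = -3/2

t = -3/2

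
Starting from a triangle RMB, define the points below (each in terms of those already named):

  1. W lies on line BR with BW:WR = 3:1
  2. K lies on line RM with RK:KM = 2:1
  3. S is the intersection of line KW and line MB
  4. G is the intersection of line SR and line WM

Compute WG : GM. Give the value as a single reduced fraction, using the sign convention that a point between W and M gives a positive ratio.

WG:GM = -3/2

Assign R = (0, 0), M = (1, 0), B = (0, 1) — the answer is frame-independent, so this choice is without loss of generality.
1. W lies on line BR with BW:WR = 3:1 ⇒ W = (0, 1/4)
2. K lies on line RM with RK:KM = 2:1 ⇒ K = (2/3, 0)
3. S is the intersection of line KW and line MB ⇒ S = (6/5, -1/5)
4. G is the intersection of line SR and line WM ⇒ G = (3, -1/2)
G = W + t·(M−W) with t = 3, so WG:GM = t:(1−t) = 3:-2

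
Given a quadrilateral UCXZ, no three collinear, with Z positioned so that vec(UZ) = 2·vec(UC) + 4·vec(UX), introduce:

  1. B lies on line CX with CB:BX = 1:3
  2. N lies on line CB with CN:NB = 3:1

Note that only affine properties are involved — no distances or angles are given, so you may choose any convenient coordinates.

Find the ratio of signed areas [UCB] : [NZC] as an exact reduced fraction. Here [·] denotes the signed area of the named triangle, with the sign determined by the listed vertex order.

Assign U = (0, 0), C = (1, 0), X = (0, 1), Z = (2, 4) — the answer is frame-independent, so this choice is without loss of generality.
1. B lies on line CX with CB:BX = 1:3 ⇒ B = (3/4, 1/4)
2. N lies on line CB with CN:NB = 3:1 ⇒ N = (13/16, 3/16)
2·[UCB] = 1/4, 2·[NZC] = -15/16
[UCB]:[NZC] = 1/4:-15/16 = -4/15

[UCB]:[NZC] = -4/15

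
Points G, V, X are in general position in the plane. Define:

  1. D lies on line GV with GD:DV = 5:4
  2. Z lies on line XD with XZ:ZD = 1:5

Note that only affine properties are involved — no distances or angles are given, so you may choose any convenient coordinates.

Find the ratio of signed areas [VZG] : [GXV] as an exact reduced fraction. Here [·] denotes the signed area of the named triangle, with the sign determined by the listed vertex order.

[VZG]:[GXV] = -5/6

Work in coordinates with G = (0, 0), V = (1, 0), X = (0, 1).
1. D lies on line GV with GD:DV = 5:4 ⇒ D = (5/9, 0)
2. Z lies on line XD with XZ:ZD = 1:5 ⇒ Z = (5/54, 5/6)
2·[VZG] = 5/6, 2·[GXV] = -1
[VZG]:[GXV] = 5/6:-1 = -5/6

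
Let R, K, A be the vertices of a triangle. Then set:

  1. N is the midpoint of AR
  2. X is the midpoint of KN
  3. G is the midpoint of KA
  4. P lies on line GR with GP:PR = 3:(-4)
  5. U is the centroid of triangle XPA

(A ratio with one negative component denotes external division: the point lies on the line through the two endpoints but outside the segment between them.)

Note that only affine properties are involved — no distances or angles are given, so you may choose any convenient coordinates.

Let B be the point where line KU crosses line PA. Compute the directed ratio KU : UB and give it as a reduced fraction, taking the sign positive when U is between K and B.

Choose coordinates R = (0, 0), K = (1, 0), A = (0, 1).
1. N is the midpoint of AR ⇒ N = (0, 1/2)
2. X is the midpoint of KN ⇒ X = (1/2, 1/4)
3. G is the midpoint of KA ⇒ G = (1/2, 1/2)
4. P lies on line GR with GP:PR = 3:(-4) ⇒ P = (2, 2)
5. U is the centroid of triangle XPA ⇒ U = (5/6, 13/12)
line KU meets PA at B = (11/14, 39/28)
U = K + t·(B−K) with t = 7/9, so KU:UB = 7/9:2/9

KU:UB = 7/2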